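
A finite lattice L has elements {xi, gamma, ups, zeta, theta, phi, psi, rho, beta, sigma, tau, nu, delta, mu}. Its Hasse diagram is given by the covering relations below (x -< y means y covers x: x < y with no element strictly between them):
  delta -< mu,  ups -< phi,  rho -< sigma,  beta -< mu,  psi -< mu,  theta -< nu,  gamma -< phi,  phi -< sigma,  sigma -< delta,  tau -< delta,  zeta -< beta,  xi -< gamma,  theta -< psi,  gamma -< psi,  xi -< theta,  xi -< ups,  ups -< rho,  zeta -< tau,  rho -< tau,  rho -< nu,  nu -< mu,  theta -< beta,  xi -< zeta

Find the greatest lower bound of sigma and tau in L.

rho

Common lower bounds of {sigma, tau}: rho, ups, xi.
The greatest among these is rho.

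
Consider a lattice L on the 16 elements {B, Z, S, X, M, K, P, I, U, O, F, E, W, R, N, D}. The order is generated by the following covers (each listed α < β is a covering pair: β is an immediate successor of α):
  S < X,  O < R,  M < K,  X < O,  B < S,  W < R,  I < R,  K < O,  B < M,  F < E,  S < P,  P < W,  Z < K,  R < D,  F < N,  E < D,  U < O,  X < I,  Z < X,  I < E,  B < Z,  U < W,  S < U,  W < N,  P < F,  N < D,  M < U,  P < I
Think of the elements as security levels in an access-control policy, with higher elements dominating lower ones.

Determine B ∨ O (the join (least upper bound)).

O

Common upper bounds of {B, O}: D, O, R.
The least among these is O.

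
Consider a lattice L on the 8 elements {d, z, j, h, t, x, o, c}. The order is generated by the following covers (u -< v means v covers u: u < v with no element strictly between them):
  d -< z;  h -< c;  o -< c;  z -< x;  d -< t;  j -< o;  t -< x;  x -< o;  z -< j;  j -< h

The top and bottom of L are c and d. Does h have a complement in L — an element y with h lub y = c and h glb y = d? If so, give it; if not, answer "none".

Need y with h ∨ y = c and h ∧ y = d.
Checking each element gives: t.

t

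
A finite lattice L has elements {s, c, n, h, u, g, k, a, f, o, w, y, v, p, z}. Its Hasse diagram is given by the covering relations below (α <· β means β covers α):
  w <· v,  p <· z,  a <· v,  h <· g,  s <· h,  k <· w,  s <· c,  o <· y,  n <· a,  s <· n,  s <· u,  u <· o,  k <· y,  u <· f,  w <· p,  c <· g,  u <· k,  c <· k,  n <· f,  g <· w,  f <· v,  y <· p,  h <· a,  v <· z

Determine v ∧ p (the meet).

Common lower bounds of {v, p}: c, g, h, k, s, u, w.
The greatest among these is w.

w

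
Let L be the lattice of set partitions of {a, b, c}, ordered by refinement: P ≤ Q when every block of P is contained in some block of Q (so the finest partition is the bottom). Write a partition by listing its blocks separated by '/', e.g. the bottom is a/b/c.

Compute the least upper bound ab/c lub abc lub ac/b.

The join of ab/c, abc, ac/b merges any blocks that overlap across the partitions, giving abc.

abc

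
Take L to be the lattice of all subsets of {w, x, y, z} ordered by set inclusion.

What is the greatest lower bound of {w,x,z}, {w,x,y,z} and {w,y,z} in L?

Under ⊆, meet is intersection: {w,x,z} ∩ {w,x,y,z} ∩ {w,y,z} = {w,z}.

{w,z}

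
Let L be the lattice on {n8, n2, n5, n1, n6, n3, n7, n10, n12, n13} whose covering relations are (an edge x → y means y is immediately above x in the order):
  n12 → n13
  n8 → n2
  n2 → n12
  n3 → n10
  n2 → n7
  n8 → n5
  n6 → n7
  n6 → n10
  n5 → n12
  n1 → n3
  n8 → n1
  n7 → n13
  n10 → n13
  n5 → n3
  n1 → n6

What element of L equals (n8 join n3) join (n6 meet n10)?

n10

n8 ∨ n3 = n3
n6 ∧ n10 = n6
n3 ∨ n6 = n10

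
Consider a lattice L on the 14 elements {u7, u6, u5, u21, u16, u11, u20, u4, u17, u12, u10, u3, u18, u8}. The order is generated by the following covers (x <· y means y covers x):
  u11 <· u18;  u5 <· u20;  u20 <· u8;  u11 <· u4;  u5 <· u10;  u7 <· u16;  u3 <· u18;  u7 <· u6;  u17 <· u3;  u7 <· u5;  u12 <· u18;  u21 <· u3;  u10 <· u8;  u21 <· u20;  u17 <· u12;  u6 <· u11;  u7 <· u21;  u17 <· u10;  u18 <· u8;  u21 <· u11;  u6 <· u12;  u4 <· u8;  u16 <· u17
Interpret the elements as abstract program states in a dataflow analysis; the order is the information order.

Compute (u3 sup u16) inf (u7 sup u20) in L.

u3 ∨ u16 = u3
u7 ∨ u20 = u20
u3 ∧ u20 = u21

u21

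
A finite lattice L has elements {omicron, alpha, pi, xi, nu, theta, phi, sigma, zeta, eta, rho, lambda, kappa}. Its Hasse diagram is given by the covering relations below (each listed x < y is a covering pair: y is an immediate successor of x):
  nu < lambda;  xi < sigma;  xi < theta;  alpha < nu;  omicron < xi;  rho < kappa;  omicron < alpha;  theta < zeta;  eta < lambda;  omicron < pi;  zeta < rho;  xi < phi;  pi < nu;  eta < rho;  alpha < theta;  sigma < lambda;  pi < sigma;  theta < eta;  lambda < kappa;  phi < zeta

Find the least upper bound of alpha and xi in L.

theta

Common upper bounds of {alpha, xi}: eta, kappa, lambda, rho, theta, zeta.
The least among these is theta.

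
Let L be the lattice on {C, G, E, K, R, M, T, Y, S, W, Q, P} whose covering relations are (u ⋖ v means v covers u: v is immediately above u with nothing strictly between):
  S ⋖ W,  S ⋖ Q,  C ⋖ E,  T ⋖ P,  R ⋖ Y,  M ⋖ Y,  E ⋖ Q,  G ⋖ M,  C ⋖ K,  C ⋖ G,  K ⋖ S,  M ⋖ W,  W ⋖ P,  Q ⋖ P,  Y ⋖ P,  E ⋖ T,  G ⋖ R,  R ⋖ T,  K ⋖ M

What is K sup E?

Q

Common upper bounds of {K, E}: P, Q.
The least among these is Q.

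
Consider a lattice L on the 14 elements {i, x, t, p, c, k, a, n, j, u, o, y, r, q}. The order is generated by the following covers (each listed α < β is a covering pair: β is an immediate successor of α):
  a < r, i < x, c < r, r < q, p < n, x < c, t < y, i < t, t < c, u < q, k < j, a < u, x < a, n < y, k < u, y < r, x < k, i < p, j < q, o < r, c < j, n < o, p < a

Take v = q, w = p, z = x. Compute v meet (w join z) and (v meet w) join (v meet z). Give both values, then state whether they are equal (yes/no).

w join z = a, so v meet (w join z) = q meet a = a.
v meet w = p and v meet z = x, so (v meet w) join (v meet z) = p join x = a.
Equal: yes.

a; a; yes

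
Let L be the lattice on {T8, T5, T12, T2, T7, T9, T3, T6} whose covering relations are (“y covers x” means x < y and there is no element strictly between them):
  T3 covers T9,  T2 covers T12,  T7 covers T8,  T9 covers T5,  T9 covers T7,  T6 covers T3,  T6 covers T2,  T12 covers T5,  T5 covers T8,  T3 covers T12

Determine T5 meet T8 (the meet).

Common lower bounds of {T5, T8}: T8.
The greatest among these is T8.

T8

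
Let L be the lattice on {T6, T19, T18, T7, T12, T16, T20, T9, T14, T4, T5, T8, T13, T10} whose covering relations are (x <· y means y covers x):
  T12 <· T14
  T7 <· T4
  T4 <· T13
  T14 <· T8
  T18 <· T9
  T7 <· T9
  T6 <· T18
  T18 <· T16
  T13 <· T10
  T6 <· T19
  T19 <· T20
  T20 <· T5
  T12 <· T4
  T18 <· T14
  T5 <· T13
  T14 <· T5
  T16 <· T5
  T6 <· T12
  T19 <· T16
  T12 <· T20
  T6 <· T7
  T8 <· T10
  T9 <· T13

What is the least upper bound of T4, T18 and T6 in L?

T13

Common upper bounds of {T4, T18, T6}: T10, T13.
The least among these is T13.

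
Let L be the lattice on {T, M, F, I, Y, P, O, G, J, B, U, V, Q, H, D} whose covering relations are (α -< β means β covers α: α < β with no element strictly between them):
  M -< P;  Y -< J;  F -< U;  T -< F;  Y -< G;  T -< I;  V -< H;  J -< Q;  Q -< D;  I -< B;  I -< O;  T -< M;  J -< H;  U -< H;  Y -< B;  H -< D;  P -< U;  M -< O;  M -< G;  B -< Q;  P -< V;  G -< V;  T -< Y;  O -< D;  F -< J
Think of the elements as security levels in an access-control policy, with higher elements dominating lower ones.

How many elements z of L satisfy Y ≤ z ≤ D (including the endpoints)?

The interval [Y, D] = {B, D, G, H, J, Q, V, Y}, which has 8 elements.

8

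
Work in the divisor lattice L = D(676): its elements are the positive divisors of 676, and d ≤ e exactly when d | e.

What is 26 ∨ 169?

In the divisibility order, the join is the least common multiple: lcm(26, 169) = 338.

338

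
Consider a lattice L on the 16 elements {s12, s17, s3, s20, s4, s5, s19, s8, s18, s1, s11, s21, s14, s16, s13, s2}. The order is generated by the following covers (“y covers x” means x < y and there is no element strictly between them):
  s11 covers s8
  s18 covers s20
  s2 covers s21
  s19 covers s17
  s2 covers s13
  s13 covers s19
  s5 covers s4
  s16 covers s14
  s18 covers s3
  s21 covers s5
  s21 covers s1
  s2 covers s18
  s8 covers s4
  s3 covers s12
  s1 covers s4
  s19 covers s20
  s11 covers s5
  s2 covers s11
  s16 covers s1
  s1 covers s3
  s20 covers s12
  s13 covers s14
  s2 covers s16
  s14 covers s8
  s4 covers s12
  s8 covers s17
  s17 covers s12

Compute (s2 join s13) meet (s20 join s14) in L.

s13

s2 ∨ s13 = s2
s20 ∨ s14 = s13
s2 ∧ s13 = s13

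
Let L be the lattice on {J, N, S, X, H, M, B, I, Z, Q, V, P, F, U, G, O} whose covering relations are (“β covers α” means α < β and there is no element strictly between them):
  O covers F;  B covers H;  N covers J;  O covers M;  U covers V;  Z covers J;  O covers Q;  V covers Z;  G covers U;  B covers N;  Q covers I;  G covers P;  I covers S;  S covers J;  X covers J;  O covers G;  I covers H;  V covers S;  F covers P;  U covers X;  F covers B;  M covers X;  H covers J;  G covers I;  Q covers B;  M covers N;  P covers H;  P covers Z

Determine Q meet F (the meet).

Common lower bounds of {Q, F}: B, H, J, N.
The greatest among these is B.

B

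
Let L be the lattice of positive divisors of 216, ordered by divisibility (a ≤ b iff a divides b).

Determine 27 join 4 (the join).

In the divisibility order, the join is the least common multiple: lcm(27, 4) = 108.

108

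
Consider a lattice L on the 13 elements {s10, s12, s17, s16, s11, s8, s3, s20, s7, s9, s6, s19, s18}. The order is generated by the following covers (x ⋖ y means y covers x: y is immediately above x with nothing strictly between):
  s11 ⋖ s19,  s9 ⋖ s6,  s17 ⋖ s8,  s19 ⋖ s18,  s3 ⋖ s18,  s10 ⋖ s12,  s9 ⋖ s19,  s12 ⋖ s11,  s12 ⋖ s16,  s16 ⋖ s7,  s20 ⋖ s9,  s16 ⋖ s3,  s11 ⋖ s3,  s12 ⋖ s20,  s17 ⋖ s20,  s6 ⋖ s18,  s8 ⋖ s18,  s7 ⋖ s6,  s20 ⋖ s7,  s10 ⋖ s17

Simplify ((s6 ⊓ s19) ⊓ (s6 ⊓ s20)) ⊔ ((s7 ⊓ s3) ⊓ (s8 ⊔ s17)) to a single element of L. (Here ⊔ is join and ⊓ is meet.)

s20

s6 ∧ s19 = s9
s6 ∧ s20 = s20
s9 ∧ s20 = s20
s7 ∧ s3 = s16
s8 ∨ s17 = s8
s16 ∧ s8 = s10
s20 ∨ s10 = s20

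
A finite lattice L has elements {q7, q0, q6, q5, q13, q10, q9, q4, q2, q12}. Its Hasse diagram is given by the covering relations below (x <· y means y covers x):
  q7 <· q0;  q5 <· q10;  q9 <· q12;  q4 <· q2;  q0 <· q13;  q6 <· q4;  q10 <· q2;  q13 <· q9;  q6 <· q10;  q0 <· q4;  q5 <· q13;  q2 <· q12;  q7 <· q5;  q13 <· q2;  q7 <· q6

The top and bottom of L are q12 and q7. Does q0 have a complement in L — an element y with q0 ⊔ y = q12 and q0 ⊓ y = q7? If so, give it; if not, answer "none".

For every candidate y, either q0 ∨ y ≠ q12 or q0 ∧ y ≠ q7; no complement exists.

none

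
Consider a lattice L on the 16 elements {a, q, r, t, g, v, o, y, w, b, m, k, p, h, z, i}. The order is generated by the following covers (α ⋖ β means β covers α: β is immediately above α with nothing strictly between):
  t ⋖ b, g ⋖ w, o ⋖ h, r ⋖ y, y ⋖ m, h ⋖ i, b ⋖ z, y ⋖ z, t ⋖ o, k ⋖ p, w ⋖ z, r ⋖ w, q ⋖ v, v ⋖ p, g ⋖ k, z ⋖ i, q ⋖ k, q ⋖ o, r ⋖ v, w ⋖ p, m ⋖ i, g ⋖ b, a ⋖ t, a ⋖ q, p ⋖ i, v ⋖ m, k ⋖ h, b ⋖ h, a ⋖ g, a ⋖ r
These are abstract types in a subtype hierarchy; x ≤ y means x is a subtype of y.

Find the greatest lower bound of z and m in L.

Common lower bounds of {z, m}: a, r, y.
The greatest among these is y.

y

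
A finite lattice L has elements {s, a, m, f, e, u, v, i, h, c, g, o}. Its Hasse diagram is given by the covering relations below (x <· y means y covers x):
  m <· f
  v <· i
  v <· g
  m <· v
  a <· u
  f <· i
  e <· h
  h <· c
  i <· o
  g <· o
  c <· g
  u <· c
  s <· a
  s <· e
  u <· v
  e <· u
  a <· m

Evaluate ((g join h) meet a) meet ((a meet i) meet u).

g ∨ h = g
g ∧ a = a
a ∧ i = a
a ∧ u = a
a ∧ a = a

a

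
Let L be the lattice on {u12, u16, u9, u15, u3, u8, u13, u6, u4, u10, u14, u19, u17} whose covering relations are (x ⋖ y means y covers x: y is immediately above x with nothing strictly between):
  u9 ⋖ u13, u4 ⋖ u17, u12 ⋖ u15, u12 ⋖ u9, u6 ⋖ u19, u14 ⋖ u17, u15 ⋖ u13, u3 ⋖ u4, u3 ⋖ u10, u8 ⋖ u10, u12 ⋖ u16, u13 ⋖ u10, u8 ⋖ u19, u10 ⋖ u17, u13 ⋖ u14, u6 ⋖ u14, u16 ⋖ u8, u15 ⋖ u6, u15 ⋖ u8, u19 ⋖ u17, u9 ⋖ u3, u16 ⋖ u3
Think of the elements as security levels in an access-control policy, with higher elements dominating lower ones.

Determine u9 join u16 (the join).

Common upper bounds of {u9, u16}: u10, u17, u3, u4.
The least among these is u3.

u3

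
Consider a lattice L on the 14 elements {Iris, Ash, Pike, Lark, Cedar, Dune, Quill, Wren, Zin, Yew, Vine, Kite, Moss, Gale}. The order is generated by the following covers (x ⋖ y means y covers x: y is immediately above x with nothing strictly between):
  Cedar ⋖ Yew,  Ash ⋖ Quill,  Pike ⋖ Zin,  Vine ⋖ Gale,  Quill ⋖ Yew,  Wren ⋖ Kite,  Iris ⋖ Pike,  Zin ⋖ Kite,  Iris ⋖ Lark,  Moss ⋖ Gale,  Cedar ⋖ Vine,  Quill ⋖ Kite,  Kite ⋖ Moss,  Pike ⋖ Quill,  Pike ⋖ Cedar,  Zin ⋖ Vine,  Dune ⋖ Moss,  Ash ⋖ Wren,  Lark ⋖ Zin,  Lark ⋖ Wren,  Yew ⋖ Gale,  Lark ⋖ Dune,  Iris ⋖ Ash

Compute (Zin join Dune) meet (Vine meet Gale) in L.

Zin

Zin ∨ Dune = Moss
Vine ∧ Gale = Vine
Moss ∧ Vine = Zin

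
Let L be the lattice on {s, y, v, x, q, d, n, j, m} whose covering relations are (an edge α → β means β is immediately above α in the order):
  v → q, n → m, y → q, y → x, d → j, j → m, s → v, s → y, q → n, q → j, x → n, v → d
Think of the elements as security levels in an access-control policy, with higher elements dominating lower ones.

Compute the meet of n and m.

Common lower bounds of {n, m}: n, q, s, v, x, y.
The greatest among these is n.

n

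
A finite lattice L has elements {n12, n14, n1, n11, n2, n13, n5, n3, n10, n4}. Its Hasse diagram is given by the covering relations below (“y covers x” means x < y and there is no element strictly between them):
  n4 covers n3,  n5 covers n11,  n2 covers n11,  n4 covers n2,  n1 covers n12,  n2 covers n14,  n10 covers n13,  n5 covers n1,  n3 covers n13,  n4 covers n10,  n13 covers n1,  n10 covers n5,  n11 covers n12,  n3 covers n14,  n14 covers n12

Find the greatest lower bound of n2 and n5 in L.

Common lower bounds of {n2, n5}: n11, n12.
The greatest among these is n11.

n11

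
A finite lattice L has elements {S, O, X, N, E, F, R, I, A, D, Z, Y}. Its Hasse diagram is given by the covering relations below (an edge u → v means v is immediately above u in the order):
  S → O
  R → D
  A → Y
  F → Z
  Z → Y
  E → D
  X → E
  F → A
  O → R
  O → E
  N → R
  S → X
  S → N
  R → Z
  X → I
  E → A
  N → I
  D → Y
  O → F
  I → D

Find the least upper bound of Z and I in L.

Y

Common upper bounds of {Z, I}: Y.
The least among these is Y.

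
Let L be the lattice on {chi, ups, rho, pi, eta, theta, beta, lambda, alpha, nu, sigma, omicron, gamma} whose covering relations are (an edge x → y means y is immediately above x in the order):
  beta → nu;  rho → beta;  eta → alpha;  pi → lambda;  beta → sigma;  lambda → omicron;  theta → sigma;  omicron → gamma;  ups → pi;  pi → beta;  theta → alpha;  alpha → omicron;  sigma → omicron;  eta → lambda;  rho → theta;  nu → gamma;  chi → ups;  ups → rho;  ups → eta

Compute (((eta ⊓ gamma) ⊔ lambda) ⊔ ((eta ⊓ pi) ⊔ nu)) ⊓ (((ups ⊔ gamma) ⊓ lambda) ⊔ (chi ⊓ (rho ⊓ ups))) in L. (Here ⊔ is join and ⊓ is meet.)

eta ∧ gamma = eta
eta ∨ lambda = lambda
eta ∧ pi = ups
ups ∨ nu = nu
lambda ∨ nu = gamma
ups ∨ gamma = gamma
gamma ∧ lambda = lambda
rho ∧ ups = ups
chi ∧ ups = chi
lambda ∨ chi = lambda
gamma ∧ lambda = lambda

lambda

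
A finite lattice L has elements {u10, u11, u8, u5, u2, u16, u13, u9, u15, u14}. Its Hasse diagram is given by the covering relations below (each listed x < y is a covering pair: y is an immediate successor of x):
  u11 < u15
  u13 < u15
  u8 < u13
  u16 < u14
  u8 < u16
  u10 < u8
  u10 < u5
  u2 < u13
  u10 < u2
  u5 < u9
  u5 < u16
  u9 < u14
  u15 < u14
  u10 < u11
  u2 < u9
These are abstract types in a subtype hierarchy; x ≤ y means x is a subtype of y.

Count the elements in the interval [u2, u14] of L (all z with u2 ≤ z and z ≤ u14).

The interval [u2, u14] = {u13, u14, u15, u2, u9}, which has 5 elements.

5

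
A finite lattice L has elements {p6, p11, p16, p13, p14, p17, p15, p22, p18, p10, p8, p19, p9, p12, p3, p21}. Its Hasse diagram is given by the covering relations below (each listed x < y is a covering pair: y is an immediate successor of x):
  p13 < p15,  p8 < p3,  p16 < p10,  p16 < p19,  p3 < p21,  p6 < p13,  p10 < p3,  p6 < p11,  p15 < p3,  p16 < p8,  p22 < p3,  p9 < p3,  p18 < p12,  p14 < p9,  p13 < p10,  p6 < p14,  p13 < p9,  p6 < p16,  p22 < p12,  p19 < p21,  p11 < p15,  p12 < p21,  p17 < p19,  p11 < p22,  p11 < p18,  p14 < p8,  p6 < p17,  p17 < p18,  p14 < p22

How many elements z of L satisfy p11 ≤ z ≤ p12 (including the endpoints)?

4

The interval [p11, p12] = {p11, p12, p18, p22}, which has 4 elements.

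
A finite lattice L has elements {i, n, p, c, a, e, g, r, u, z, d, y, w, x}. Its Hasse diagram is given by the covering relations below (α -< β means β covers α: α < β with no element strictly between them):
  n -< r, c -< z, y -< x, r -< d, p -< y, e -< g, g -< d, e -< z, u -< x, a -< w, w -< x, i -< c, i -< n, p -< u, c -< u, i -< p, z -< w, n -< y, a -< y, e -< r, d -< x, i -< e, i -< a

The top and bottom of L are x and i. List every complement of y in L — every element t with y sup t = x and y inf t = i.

Need t with y ∨ t = x and y ∧ t = i.
Checking each element gives: c, e, g, z.

c, e, g, z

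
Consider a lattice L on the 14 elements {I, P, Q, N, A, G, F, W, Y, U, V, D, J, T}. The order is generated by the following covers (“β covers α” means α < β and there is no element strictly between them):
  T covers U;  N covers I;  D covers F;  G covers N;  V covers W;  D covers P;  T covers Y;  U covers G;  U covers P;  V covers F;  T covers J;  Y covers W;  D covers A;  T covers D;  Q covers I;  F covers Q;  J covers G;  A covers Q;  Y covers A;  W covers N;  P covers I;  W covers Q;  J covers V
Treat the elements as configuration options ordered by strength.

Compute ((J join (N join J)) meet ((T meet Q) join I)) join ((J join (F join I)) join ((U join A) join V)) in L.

N ∨ J = J
J ∨ J = J
T ∧ Q = Q
Q ∨ I = Q
J ∧ Q = Q
F ∨ I = F
J ∨ F = J
U ∨ A = T
T ∨ V = T
J ∨ T = T
Q ∨ T = T

T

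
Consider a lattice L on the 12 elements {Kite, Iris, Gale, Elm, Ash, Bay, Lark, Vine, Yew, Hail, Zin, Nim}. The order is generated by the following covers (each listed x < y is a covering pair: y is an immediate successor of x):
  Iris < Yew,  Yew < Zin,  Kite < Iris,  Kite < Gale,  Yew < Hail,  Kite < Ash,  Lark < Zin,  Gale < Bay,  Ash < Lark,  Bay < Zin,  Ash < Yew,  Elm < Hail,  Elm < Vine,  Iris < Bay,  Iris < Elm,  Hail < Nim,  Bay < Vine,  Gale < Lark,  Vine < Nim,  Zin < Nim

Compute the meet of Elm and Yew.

Common lower bounds of {Elm, Yew}: Iris, Kite.
The greatest among these is Iris.

Iris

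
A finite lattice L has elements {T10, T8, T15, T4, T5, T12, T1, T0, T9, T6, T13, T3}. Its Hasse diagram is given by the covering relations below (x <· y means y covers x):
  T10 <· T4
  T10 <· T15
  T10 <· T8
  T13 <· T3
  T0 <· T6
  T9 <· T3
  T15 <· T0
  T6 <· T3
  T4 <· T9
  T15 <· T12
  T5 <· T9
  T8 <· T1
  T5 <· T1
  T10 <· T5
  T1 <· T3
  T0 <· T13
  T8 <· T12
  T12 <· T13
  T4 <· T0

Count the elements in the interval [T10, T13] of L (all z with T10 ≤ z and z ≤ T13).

7

The interval [T10, T13] = {T0, T10, T12, T13, T15, T4, T8}, which has 7 elements.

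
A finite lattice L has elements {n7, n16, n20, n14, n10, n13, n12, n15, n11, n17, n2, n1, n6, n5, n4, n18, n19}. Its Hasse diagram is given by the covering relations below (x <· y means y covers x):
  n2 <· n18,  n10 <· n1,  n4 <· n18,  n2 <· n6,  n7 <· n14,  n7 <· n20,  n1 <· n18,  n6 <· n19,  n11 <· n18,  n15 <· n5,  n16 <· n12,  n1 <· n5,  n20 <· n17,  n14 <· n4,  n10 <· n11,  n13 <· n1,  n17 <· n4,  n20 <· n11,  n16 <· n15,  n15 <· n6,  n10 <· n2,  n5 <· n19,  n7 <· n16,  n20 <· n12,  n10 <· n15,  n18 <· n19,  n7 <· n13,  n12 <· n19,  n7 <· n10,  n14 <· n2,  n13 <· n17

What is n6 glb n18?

n2

Common lower bounds of {n6, n18}: n10, n14, n2, n7.
The greatest among these is n2.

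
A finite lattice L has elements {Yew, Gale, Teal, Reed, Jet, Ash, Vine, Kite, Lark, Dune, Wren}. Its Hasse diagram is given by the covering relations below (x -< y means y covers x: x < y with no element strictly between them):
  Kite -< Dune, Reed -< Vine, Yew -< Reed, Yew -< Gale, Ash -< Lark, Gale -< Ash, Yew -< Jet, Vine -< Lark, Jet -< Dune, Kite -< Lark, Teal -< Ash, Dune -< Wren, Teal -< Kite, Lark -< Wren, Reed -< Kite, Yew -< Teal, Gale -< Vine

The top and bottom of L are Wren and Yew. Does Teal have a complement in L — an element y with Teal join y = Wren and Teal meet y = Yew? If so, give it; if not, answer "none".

For every candidate y, either Teal ∨ y ≠ Wren or Teal ∧ y ≠ Yew; no complement exists.

none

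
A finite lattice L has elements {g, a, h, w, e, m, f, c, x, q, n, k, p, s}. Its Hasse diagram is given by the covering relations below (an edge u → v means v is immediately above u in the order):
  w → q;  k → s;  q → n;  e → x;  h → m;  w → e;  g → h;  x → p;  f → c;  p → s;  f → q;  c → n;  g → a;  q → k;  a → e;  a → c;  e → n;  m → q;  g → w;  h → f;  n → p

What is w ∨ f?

q

Common upper bounds of {w, f}: k, n, p, q, s.
The least among these is q.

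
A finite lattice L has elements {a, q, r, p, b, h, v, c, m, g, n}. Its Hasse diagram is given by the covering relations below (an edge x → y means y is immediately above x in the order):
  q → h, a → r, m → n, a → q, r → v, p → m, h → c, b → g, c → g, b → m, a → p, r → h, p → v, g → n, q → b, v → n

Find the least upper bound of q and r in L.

Common upper bounds of {q, r}: c, g, h, n.
The least among these is h.

h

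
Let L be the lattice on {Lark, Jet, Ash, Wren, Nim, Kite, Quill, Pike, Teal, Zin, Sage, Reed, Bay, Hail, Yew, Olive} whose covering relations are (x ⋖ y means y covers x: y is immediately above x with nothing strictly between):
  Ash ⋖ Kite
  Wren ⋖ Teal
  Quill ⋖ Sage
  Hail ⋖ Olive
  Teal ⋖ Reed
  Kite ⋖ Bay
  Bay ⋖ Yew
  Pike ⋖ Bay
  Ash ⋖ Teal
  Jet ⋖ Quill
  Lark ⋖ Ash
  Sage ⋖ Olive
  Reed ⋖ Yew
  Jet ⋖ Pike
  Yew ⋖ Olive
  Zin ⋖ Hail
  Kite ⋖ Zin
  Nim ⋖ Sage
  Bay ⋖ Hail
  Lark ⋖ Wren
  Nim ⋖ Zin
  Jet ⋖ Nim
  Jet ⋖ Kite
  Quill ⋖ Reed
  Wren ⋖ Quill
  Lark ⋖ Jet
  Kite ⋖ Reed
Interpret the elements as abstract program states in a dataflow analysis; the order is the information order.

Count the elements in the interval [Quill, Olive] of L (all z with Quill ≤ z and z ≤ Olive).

The interval [Quill, Olive] = {Olive, Quill, Reed, Sage, Yew}, which has 5 elements.

5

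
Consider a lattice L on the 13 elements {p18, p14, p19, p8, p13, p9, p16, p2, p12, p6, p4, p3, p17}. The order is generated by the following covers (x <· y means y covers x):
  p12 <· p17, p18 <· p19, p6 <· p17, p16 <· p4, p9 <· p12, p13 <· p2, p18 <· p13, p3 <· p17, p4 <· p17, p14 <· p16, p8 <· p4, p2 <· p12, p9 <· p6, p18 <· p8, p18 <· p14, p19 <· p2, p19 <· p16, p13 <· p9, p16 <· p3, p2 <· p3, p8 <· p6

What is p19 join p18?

p19

Common upper bounds of {p19, p18}: p12, p16, p17, p19, p2, p3, p4.
The least among these is p19.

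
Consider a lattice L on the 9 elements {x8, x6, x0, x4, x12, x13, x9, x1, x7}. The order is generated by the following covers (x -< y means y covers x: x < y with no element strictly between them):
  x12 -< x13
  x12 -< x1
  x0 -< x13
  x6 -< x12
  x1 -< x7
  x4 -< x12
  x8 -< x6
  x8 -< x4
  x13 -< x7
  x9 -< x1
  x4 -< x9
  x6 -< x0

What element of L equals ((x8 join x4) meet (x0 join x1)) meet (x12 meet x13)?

x4

x8 ∨ x4 = x4
x0 ∨ x1 = x7
x4 ∧ x7 = x4
x12 ∧ x13 = x12
x4 ∧ x12 = x4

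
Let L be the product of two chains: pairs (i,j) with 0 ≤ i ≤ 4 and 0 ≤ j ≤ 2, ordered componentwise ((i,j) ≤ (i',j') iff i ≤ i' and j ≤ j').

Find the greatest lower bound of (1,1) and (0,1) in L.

Common lower bounds of {(1,1), (0,1)}: (0,0), (0,1).
The greatest among these is (0,1).

(0,1)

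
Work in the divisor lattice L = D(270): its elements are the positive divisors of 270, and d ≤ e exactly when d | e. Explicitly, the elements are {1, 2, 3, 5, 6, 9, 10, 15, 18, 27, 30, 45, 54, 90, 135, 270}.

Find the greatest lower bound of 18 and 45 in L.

9

In the divisibility order, the meet is the greatest common divisor: gcd(18, 45) = 9.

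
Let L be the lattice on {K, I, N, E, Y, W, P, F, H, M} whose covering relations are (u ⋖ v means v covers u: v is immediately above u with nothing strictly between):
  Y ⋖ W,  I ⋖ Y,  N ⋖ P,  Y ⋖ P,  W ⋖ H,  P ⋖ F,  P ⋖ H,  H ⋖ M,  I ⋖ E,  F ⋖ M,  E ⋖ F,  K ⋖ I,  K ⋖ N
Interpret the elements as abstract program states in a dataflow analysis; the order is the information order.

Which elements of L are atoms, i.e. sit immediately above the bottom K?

I, N

The atoms are exactly the elements that cover K: I, N.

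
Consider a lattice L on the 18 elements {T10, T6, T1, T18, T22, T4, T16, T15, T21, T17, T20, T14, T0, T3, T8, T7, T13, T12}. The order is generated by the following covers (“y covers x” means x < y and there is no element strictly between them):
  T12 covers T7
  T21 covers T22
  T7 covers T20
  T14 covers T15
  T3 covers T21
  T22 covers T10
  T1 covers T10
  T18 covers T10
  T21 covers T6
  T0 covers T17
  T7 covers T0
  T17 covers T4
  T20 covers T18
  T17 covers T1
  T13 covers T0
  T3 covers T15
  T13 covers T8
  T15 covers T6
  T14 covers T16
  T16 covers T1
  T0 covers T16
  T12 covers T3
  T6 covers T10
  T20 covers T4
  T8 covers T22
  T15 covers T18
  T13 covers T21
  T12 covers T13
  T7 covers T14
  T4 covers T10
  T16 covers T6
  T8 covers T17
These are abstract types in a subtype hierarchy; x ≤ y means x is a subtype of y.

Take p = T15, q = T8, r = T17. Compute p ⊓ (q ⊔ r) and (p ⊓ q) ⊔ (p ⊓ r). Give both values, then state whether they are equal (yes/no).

T10; T10; yes

q ⊔ r = T8, so p ⊓ (q ⊔ r) = T15 ⊓ T8 = T10.
p ⊓ q = T10 and p ⊓ r = T10, so (p ⊓ q) ⊔ (p ⊓ r) = T10 ⊔ T10 = T10.
Equal: yes.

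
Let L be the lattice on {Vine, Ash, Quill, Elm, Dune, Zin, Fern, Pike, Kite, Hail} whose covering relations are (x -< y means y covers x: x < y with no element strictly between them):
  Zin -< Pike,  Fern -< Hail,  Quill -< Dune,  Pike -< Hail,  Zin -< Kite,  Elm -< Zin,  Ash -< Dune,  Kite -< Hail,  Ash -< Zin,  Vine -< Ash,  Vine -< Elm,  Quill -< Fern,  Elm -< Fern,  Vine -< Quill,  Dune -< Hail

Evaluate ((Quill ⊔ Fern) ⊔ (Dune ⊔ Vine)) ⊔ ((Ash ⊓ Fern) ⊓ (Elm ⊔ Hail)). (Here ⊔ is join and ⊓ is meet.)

Hail

Quill ∨ Fern = Fern
Dune ∨ Vine = Dune
Fern ∨ Dune = Hail
Ash ∧ Fern = Vine
Elm ∨ Hail = Hail
Vine ∧ Hail = Vine
Hail ∨ Vine = Hail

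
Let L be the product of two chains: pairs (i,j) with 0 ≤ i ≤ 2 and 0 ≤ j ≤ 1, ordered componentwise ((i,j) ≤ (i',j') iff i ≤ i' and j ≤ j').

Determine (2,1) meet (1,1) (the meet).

(1,1)

In a product of chains, the meet is componentwise min, giving (1,1).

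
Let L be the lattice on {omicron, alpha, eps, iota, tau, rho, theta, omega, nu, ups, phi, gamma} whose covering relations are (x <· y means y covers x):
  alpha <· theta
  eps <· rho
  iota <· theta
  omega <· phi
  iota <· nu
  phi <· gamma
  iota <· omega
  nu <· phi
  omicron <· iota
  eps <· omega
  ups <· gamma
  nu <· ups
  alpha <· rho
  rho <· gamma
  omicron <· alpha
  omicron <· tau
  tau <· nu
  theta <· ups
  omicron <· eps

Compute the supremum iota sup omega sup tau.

Common upper bounds of {iota, omega, tau}: gamma, phi.
The least among these is phi.

phi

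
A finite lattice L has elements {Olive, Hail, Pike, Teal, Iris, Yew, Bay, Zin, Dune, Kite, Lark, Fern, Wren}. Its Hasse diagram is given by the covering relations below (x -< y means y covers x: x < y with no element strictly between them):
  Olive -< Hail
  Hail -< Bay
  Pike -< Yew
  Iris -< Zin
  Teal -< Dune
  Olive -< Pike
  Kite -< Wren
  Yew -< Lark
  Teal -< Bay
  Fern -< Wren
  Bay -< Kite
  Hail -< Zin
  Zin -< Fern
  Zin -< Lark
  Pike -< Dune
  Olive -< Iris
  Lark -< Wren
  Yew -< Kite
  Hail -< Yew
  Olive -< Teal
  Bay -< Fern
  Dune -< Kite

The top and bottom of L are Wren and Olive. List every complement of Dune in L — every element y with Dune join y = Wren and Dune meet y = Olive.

Iris, Zin

Need y with Dune ∨ y = Wren and Dune ∧ y = Olive.
Checking each element gives: Iris, Zin.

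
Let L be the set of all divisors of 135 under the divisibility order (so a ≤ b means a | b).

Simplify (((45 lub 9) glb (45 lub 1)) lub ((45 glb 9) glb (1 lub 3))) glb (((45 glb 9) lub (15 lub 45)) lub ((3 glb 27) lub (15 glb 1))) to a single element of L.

45 ∨ 9 = 45
45 ∨ 1 = 45
45 ∧ 45 = 45
45 ∧ 9 = 9
1 ∨ 3 = 3
9 ∧ 3 = 3
45 ∨ 3 = 45
45 ∧ 9 = 9
15 ∨ 45 = 45
9 ∨ 45 = 45
3 ∧ 27 = 3
15 ∧ 1 = 1
3 ∨ 1 = 3
45 ∨ 3 = 45
45 ∧ 45 = 45

45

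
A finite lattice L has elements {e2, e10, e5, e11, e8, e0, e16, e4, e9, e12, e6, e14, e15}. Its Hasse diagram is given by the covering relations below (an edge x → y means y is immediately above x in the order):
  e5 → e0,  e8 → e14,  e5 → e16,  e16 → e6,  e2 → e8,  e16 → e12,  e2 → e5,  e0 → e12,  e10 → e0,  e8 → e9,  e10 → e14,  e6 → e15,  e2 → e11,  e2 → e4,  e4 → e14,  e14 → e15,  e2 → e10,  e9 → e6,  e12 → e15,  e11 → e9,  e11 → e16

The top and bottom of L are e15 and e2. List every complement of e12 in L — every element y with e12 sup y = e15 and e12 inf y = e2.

e4, e8

Need y with e12 ∨ y = e15 and e12 ∧ y = e2.
Checking each element gives: e4, e8.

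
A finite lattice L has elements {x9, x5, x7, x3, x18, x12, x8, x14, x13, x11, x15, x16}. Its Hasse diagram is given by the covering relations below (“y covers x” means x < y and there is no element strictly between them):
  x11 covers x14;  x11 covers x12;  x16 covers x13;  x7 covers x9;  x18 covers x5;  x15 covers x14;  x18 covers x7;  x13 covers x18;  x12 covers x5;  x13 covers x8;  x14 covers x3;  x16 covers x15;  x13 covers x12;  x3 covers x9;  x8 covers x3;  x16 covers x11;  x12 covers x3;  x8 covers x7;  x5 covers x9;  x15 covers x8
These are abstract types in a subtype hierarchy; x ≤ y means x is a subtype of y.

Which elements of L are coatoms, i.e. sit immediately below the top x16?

The coatoms are exactly the elements covered by x16: x11, x13, x15.

x11, x13, x15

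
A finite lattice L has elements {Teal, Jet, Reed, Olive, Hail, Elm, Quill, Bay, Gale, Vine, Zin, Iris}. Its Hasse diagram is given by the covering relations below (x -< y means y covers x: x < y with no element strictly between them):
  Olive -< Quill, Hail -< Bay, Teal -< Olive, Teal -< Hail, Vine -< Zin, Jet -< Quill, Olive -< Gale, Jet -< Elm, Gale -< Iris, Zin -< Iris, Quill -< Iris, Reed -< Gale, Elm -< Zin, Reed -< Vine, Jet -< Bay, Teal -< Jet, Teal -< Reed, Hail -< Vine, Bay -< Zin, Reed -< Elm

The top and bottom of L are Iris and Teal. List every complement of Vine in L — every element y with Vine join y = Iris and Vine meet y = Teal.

Need y with Vine ∨ y = Iris and Vine ∧ y = Teal.
Checking each element gives: Olive, Quill.

Olive, Quill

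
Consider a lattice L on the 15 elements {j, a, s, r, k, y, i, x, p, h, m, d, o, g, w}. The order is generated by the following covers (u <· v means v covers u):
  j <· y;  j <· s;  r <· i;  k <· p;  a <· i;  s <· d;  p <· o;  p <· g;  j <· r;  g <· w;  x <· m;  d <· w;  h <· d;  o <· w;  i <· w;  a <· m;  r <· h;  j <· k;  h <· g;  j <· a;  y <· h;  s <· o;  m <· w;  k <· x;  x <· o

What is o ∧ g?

Common lower bounds of {o, g}: j, k, p.
The greatest among these is p.

p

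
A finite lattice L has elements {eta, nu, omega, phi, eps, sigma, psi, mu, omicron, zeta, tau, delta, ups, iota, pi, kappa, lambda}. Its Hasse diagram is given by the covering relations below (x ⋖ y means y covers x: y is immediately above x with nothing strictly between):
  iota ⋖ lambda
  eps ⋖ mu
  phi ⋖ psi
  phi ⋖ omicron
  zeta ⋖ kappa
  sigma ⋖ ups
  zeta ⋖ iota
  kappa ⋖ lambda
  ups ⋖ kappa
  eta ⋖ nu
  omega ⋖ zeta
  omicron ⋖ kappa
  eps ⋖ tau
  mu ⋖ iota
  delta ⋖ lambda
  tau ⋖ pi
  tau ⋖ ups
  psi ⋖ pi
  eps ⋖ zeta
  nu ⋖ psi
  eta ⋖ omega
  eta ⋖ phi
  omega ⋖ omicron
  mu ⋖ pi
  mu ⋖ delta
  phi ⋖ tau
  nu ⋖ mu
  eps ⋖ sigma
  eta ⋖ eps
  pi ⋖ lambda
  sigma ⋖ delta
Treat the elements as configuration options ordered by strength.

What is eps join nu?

mu

Common upper bounds of {eps, nu}: delta, iota, lambda, mu, pi.
The least among these is mu.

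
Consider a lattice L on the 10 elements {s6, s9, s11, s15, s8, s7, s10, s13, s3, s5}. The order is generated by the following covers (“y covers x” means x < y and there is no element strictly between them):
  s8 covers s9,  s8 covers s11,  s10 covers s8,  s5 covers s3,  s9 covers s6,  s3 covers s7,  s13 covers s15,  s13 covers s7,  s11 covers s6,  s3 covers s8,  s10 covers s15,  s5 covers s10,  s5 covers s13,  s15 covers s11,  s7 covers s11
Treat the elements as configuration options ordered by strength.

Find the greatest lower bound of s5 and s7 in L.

s7

Common lower bounds of {s5, s7}: s11, s6, s7.
The greatest among these is s7.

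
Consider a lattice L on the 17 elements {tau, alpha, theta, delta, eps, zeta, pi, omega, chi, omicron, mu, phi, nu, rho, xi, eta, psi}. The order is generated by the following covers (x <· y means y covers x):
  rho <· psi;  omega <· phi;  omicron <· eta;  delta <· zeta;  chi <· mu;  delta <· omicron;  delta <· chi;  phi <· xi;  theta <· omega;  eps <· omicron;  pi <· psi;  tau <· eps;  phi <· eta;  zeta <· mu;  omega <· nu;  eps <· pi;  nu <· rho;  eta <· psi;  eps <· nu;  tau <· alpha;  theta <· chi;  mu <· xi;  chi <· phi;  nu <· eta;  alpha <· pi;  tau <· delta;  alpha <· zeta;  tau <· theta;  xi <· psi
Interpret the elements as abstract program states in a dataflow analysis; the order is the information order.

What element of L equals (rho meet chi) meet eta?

theta

rho ∧ chi = theta
theta ∧ eta = theta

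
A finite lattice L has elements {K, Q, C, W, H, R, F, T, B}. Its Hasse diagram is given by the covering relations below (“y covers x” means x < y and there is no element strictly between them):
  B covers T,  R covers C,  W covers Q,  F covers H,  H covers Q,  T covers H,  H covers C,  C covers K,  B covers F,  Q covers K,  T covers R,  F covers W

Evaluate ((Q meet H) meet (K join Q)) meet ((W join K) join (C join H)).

Q

Q ∧ H = Q
K ∨ Q = Q
Q ∧ Q = Q
W ∨ K = W
C ∨ H = H
W ∨ H = F
Q ∧ F = Q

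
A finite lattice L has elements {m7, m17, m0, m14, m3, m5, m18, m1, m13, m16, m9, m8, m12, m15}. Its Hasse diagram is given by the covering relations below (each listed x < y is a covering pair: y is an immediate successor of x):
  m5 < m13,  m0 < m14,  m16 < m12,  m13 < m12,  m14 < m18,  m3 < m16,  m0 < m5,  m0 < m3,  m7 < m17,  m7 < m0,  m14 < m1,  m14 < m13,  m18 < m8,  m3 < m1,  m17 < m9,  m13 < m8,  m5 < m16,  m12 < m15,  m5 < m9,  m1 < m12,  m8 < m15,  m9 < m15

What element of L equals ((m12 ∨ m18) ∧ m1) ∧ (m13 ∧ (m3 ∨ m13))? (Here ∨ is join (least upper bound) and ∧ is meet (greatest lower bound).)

m14

m12 ∨ m18 = m15
m15 ∧ m1 = m1
m3 ∨ m13 = m12
m13 ∧ m12 = m13
m1 ∧ m13 = m14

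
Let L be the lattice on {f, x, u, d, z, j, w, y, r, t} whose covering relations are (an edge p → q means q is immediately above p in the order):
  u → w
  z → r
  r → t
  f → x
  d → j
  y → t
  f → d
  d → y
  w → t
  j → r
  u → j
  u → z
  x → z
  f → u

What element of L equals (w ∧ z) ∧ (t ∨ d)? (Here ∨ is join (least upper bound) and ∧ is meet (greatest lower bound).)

u

w ∧ z = u
t ∨ d = t
u ∧ t = u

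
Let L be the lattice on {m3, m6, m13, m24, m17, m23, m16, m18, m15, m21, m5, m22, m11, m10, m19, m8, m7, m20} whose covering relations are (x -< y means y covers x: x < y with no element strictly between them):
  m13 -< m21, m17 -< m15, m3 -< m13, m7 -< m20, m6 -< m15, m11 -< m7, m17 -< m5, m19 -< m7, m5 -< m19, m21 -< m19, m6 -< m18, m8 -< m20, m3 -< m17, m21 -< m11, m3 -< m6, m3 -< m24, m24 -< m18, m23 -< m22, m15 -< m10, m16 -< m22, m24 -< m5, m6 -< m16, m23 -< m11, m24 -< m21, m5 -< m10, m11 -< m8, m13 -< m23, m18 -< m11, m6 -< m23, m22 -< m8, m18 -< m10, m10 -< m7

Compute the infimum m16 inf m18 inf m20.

Common lower bounds of {m16, m18, m20}: m3, m6.
The greatest among these is m6.

m6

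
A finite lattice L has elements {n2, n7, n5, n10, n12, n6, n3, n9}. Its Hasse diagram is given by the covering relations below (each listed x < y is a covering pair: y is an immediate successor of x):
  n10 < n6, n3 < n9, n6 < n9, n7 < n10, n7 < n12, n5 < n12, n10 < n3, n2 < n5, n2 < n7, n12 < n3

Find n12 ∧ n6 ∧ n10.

n7

Common lower bounds of {n12, n6, n10}: n2, n7.
The greatest among these is n7.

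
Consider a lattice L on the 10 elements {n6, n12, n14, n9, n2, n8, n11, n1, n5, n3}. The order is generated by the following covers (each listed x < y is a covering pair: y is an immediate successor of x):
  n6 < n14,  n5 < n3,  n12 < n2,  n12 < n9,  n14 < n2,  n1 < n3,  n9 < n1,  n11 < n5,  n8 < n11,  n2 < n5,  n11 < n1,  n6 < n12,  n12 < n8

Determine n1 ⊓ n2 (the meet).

Common lower bounds of {n1, n2}: n12, n6.
The greatest among these is n12.

n12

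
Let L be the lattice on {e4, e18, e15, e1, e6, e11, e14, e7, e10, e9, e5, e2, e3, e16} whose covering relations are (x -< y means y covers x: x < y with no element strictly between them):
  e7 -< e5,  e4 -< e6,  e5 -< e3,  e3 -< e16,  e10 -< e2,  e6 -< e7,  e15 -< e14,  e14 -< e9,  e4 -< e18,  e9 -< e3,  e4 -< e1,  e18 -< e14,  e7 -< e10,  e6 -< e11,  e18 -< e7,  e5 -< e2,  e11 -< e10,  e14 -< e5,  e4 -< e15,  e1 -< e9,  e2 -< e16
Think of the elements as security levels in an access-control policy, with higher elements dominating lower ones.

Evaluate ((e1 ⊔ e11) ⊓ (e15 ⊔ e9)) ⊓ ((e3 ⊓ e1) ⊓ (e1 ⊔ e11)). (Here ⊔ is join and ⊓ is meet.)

e1

e1 ∨ e11 = e16
e15 ∨ e9 = e9
e16 ∧ e9 = e9
e3 ∧ e1 = e1
e1 ∨ e11 = e16
e1 ∧ e16 = e1
e9 ∧ e1 = e1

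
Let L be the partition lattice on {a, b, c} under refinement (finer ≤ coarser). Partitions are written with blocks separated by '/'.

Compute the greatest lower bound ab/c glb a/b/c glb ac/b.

The meet (common refinement) of ab/c, a/b/c, ac/b intersects blocks pairwise, giving a/b/c.

a/b/c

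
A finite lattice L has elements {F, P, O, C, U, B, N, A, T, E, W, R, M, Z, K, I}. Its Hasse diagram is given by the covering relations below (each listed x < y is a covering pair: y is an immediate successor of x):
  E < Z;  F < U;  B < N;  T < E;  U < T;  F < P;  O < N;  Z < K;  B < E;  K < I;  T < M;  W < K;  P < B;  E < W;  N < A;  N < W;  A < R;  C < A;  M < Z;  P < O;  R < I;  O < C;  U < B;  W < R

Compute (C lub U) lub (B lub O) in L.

A

C ∨ U = A
B ∨ O = N
A ∨ N = A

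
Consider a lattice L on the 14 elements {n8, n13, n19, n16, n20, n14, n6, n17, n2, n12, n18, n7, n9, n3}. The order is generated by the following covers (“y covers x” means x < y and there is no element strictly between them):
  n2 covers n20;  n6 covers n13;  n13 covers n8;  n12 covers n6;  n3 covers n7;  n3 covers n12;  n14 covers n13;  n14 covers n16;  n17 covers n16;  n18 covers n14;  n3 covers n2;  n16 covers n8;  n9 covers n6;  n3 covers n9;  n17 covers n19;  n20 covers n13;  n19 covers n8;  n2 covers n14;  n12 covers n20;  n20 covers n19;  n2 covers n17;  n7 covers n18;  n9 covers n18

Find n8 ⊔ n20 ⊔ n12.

n12

Common upper bounds of {n8, n20, n12}: n12, n3.
The least among these is n12.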